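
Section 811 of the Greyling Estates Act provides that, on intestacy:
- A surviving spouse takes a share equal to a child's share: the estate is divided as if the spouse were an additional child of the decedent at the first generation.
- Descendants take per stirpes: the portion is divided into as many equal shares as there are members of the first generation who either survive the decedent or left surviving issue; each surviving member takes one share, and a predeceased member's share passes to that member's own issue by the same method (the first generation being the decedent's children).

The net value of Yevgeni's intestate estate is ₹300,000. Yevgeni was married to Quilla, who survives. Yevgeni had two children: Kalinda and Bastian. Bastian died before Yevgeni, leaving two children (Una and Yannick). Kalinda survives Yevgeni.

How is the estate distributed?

Quilla: ₹100,000; Kalinda: ₹100,000; Una: ₹50,000; Yannick: ₹50,000

The spouse counts as an additional share at the children's level, so there are 3 primary shares of ₹100,000. Quilla takes one such share (₹100,000).
The children's combined portion (₹200,000) is divided into 2 shares of ₹100,000: Kalinda takes ₹100,000; Bastian's ₹100,000 share passes to Bastian's issue.
Bastian's share (₹100,000) is divided into 2 shares of ₹50,000: Una and Yannick each take ₹50,000.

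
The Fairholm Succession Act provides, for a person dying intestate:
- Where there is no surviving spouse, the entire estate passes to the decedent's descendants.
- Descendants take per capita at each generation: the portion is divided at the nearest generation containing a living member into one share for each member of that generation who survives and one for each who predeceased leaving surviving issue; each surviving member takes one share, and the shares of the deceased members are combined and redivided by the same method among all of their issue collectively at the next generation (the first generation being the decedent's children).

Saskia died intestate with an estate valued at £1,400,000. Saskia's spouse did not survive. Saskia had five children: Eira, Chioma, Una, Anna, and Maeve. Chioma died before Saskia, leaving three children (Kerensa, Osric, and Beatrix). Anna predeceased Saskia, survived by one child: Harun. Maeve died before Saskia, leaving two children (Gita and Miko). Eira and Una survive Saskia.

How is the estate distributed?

Eira: £280,000; Kerensa: £140,000; Osric: £140,000; Beatrix: £140,000; Una: £280,000; Harun: £140,000; Gita: £140,000; Miko: £140,000

The entire £1,400,000 passes to the descendants.
That amount (£1,400,000) is divided at the children's generation into 5 shares of £280,000. Eira and Una each take £280,000. The 3 shares of the deceased (Chioma, Anna, and Maeve) are combined into a pool of £840,000.
That pool (£840,000) is divided at the grandchildren's generation equally among Kerensa, Osric, Beatrix, Harun, Gita, and Miko: £140,000 each.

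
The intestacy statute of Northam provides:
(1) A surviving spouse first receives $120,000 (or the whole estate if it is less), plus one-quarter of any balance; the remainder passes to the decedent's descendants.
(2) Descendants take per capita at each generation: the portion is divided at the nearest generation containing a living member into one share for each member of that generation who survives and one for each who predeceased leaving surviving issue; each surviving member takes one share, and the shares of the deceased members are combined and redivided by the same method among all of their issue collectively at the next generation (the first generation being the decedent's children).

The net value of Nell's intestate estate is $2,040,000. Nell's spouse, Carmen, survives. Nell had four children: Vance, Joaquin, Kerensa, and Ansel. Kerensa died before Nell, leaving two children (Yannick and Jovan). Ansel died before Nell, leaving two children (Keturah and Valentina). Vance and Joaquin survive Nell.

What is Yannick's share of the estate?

Carmen first takes $120,000, leaving a balance of $1,920,000. Carmen then takes one-quarter of the balance ($480,000), for a total of $600,000. The remaining $1,440,000 passes to the descendants.
The descendants' portion ($1,440,000) is divided at the children's generation into 4 shares of $360,000. Vance and Joaquin each take $360,000. The 2 shares of the deceased (Kerensa and Ansel) are combined into a pool of $720,000.
That pool ($720,000) is divided at the grandchildren's generation equally among Yannick, Jovan, Keturah, and Valentina: $180,000 each.

Yannick receives $180,000.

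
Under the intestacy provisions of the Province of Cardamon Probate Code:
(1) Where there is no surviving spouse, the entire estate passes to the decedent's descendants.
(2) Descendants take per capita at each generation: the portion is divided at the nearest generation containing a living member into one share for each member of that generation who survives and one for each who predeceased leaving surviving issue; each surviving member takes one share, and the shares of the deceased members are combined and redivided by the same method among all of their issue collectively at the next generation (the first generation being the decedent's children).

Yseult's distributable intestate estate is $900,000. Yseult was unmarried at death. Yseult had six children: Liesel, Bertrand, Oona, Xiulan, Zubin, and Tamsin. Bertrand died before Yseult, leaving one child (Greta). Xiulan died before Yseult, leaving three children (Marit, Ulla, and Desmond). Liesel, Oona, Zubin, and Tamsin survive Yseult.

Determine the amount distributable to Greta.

The entire $900,000 passes to the descendants.
That amount ($900,000) is divided at the children's generation into 6 shares of $150,000. Liesel, Oona, Zubin, and Tamsin each take $150,000. The 2 shares of the deceased (Bertrand and Xiulan) are combined into a pool of $300,000.
That pool ($300,000) is divided at the grandchildren's generation equally among Greta, Marit, Ulla, and Desmond: $75,000 each.

Greta receives $75,000.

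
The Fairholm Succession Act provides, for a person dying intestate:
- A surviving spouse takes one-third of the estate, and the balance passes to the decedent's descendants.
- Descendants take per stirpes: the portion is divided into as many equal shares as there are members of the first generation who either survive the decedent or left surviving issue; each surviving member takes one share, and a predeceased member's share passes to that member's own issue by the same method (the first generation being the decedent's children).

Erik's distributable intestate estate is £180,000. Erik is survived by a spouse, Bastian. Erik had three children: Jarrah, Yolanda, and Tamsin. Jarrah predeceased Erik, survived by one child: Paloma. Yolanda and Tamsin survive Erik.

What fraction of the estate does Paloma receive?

Bastian takes one-third of £180,000 = £60,000. The remaining £120,000 passes to the descendants.
The descendants' portion (£120,000) is divided into 3 shares of £40,000: Yolanda and Tamsin each take £40,000; Jarrah's £40,000 share passes to Jarrah's issue.
Jarrah's share (£40,000) passes entirely to Paloma.

Paloma receives 2/9 of the estate.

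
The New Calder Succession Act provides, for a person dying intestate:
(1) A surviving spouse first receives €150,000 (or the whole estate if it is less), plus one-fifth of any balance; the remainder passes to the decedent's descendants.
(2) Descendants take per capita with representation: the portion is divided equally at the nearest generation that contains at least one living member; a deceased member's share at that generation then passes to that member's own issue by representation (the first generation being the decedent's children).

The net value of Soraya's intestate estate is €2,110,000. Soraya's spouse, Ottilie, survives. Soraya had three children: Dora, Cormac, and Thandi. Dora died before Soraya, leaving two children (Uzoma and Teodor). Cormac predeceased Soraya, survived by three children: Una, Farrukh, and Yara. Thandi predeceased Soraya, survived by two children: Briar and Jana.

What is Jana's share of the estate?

Ottilie first takes €150,000, leaving a balance of €1,960,000. Ottilie then takes one-fifth of the balance (€392,000), for a total of €542,000. The remaining €1,568,000 passes to the descendants.
No child survives, so the initial division is made at the grandchildren's generation.
The descendants' portion (€1,568,000) is divided into 7 shares of €224,000: Uzoma, Teodor, Una, Farrukh, Yara, Briar, and Jana each take €224,000.

Jana receives €224,000.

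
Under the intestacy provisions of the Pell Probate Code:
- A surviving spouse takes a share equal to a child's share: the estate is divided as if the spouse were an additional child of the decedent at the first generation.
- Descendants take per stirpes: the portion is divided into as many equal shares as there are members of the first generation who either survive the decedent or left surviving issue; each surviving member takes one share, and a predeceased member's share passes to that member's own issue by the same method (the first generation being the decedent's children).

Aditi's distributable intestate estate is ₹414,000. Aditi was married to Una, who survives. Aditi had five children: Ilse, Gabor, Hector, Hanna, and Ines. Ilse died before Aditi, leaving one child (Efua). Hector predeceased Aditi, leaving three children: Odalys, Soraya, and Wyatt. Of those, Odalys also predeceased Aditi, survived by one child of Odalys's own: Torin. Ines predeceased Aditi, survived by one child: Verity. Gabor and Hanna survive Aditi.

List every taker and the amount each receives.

Una: ₹69,000; Efua: ₹69,000; Gabor: ₹69,000; Torin: ₹23,000; Soraya: ₹23,000; Wyatt: ₹23,000; Hanna: ₹69,000; Verity: ₹69,000

The spouse counts as an additional share at the children's level, so there are 6 primary shares of ₹69,000. Una takes one such share (₹69,000).
The children's combined portion (₹345,000) is divided into 5 shares of ₹69,000: Gabor and Hanna each take ₹69,000; Ilse's ₹69,000 share passes to Ilse's issue; Hector's ₹69,000 share passes to Hector's issue; Ines's ₹69,000 share passes to Ines's issue.
Ilse's share (₹69,000) passes entirely to Efua.
Hector's share (₹69,000) is divided into 3 shares of ₹23,000: Soraya and Wyatt each take ₹23,000; Odalys's ₹23,000 share passes to Odalys's issue.
Odalys's share (₹23,000) passes entirely to Torin.
Ines's share (₹69,000) passes entirely to Verity.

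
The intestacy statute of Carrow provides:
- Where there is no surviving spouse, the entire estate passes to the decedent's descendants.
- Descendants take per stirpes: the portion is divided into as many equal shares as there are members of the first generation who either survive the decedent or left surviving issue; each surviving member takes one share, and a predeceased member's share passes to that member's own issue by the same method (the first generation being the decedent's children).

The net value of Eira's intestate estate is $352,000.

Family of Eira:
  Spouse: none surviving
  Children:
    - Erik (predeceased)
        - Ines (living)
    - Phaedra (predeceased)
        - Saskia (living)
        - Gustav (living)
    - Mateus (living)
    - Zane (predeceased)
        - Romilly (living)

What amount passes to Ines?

The entire $352,000 passes to the descendants.
That amount ($352,000) is divided into 4 shares of $88,000: Mateus takes $88,000; Erik's $88,000 share passes to Erik's issue; Phaedra's $88,000 share passes to Phaedra's issue; Zane's $88,000 share passes to Zane's issue.
Erik's share ($88,000) passes entirely to Ines.
Phaedra's share ($88,000) is divided into 2 shares of $44,000: Saskia and Gustav each take $44,000.
Zane's share ($88,000) passes entirely to Romilly.

Ines receives $88,000.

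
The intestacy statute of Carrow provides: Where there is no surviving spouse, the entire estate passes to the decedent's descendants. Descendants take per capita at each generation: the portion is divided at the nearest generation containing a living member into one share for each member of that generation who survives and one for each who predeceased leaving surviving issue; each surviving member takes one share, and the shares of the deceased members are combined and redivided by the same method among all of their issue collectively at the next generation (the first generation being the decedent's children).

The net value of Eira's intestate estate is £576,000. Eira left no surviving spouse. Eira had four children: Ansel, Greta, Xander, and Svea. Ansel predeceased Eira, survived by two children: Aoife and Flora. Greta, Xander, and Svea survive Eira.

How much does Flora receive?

Flora receives £72,000.

The entire £576,000 passes to the descendants.
That amount (£576,000) is divided at the children's generation into 4 shares of £144,000. Greta, Xander, and Svea each take £144,000. The remaining share for the deceased Ansel (£144,000) is carried to the next generation.
That pool (£144,000) is divided at the grandchildren's generation equally among Aoife and Flora: £72,000 each.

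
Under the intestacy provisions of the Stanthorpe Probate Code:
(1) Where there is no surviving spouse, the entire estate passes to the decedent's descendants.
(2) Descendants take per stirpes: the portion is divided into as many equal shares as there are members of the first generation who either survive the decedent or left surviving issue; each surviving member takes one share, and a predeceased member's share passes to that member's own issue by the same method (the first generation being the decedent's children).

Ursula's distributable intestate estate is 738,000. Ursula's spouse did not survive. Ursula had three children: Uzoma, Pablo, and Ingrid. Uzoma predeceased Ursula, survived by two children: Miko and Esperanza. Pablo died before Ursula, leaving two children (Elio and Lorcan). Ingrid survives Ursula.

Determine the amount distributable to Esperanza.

Esperanza receives 123,000.

The entire 738,000 passes to the descendants.
That amount (738,000) is divided into 3 shares of 246,000: Ingrid takes 246,000; Uzoma's 246,000 share passes to Uzoma's issue; Pablo's 246,000 share passes to Pablo's issue.
Uzoma's share (246,000) is divided into 2 shares of 123,000: Miko and Esperanza each take 123,000.
Pablo's share (246,000) is divided into 2 shares of 123,000: Elio and Lorcan each take 123,000.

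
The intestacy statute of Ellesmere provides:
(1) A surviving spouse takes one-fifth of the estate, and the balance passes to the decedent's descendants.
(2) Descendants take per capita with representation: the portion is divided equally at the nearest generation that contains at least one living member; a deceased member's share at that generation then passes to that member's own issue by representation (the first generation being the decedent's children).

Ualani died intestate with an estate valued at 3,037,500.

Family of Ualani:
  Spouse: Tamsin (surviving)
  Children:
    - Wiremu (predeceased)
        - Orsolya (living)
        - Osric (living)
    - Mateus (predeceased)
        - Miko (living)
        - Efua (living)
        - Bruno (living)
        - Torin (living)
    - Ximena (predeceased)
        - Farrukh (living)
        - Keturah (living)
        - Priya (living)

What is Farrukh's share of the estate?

Farrukh receives 270,000.

Tamsin takes one-fifth of 3,037,500 = 607,500. The remaining 2,430,000 passes to the descendants.
No child survives, so the initial division is made at the grandchildren's generation.
The descendants' portion (2,430,000) is divided into 9 shares of 270,000: Orsolya, Osric, Miko, Efua, Bruno, Torin, Farrukh, Keturah, and Priya each take 270,000.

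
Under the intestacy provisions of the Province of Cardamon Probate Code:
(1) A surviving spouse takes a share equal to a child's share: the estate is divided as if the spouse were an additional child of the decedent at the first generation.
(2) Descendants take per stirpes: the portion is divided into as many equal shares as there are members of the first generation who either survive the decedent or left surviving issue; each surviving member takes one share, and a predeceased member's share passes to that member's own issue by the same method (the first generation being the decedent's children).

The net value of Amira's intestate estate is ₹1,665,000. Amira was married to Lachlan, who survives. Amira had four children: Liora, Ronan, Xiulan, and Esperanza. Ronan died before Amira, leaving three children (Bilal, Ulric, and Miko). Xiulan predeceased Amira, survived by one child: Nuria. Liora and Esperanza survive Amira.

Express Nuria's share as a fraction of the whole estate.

Nuria receives 1/5 of the estate.

The spouse counts as an additional share at the children's level, so there are 5 primary shares of ₹333,000. Lachlan takes one such share (₹333,000).
The children's combined portion (₹1,332,000) is divided into 4 shares of ₹333,000: Liora and Esperanza each take ₹333,000; Ronan's ₹333,000 share passes to Ronan's issue; Xiulan's ₹333,000 share passes to Xiulan's issue.
Ronan's share (₹333,000) is divided into 3 shares of ₹111,000: Bilal, Ulric, and Miko each take ₹111,000.
Xiulan's share (₹333,000) passes entirely to Nuria.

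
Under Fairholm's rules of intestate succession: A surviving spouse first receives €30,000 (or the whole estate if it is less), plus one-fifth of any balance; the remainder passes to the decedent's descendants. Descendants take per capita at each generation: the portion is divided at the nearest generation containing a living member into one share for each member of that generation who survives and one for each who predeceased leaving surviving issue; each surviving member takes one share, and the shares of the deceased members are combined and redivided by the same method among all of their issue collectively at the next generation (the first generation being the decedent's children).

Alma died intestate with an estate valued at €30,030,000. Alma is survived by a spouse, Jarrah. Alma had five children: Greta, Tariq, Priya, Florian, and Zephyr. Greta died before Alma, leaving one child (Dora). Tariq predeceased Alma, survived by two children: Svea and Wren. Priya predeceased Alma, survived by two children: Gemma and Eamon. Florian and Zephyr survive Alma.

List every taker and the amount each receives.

Jarrah first takes €30,000, leaving a balance of €30,000,000. Jarrah then takes one-fifth of the balance (€6,000,000), for a total of €6,030,000. The remaining €24,000,000 passes to the descendants.
The descendants' portion (€24,000,000) is divided at the children's generation into 5 shares of €4,800,000. Florian and Zephyr each take €4,800,000. The 3 shares of the deceased (Greta, Tariq, and Priya) are combined into a pool of €14,400,000.
That pool (€14,400,000) is divided at the grandchildren's generation equally among Dora, Svea, Wren, Gemma, and Eamon: €2,880,000 each.

Jarrah: €6,030,000; Dora: €2,880,000; Svea: €2,880,000; Wren: €2,880,000; Gemma: €2,880,000; Eamon: €2,880,000; Florian: €4,800,000; Zephyr: €4,800,000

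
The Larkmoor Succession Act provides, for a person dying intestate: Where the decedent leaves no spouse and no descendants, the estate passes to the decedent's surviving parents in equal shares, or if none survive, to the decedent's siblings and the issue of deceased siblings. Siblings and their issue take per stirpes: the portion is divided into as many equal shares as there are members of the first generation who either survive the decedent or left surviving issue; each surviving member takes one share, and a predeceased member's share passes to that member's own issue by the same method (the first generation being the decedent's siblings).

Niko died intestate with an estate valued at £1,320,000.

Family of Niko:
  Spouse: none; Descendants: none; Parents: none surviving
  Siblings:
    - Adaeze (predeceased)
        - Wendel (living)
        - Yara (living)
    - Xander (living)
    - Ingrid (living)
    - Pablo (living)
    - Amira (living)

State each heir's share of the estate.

Wendel: £132,000; Yara: £132,000; Xander: £264,000; Ingrid: £264,000; Pablo: £264,000; Amira: £264,000

The entire £1,320,000 passes to the siblings and their issue.
That amount (£1,320,000) is divided into 5 shares of £264,000: Xander, Ingrid, Pablo, and Amira each take £264,000; Adaeze's £264,000 share passes to Adaeze's issue.
Adaeze's share (£264,000) is divided into 2 shares of £132,000: Wendel and Yara each take £132,000.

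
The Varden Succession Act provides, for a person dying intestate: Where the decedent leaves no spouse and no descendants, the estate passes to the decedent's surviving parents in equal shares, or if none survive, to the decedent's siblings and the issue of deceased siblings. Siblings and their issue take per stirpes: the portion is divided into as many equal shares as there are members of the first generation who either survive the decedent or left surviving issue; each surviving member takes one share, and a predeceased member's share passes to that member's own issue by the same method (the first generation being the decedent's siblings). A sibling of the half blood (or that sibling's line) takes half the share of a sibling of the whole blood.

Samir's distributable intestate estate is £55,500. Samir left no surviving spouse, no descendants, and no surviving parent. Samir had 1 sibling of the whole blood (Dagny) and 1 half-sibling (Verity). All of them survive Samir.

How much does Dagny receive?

The entire £55,500 passes to the siblings and their issue.
Counting each half-blood sibling's line as half a unit, there are 3/2 units in £55,500, so one unit is £37,000. Whole-blood lines (Dagny) take £37,000 each; half-blood lines (Verity) take £18,500 each.

Dagny receives £37,000.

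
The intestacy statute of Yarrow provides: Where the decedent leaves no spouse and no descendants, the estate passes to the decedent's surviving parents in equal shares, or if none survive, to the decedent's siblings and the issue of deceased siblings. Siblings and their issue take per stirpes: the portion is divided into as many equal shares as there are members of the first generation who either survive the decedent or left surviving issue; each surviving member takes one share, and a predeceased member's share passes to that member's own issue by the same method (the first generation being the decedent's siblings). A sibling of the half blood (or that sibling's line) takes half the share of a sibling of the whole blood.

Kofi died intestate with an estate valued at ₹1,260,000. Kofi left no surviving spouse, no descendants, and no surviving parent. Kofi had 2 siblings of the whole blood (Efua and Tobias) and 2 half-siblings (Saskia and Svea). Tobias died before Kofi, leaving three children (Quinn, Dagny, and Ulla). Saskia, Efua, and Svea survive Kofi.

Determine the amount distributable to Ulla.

The entire ₹1,260,000 passes to the siblings and their issue.
Counting each half-blood sibling's line as half a unit, there are 3 units in ₹1,260,000, so one unit is ₹420,000. Whole-blood lines (Efua and Tobias) take ₹420,000 each; half-blood lines (Saskia and Svea) take ₹210,000 each.
Tobias's share (₹420,000) is divided into 3 shares of ₹140,000: Quinn, Dagny, and Ulla each take ₹140,000.

Ulla receives ₹140,000.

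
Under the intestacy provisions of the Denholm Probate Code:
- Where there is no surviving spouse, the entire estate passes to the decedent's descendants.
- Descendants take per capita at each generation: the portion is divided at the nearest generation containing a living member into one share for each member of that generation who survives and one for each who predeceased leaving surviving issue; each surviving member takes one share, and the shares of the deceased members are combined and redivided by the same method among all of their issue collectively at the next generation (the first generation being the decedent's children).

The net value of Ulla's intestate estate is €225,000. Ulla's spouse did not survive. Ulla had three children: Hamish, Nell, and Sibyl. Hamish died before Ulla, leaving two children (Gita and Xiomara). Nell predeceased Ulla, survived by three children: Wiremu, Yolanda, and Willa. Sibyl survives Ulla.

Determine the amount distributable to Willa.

The entire €225,000 passes to the descendants.
That amount (€225,000) is divided at the children's generation into 3 shares of €75,000. Sibyl takes €75,000. The 2 shares of the deceased (Hamish and Nell) are combined into a pool of €150,000.
That pool (€150,000) is divided at the grandchildren's generation equally among Gita, Xiomara, Wiremu, Yolanda, and Willa: €30,000 each.

Willa receives €30,000.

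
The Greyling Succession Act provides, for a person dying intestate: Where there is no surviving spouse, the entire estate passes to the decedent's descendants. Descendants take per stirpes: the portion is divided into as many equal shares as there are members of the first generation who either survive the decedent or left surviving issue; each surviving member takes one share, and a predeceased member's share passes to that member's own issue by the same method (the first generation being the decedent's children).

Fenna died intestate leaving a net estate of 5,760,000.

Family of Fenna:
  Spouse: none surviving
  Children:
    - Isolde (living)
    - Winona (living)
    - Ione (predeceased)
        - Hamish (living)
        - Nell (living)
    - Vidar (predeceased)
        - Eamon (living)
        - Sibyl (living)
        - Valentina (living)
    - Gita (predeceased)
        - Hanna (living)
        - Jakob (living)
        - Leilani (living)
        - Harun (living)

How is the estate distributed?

The entire 5,760,000 passes to the descendants.
That amount (5,760,000) is divided into 5 shares of 1,152,000: Isolde and Winona each take 1,152,000; Ione's 1,152,000 share passes to Ione's issue; Vidar's 1,152,000 share passes to Vidar's issue; Gita's 1,152,000 share passes to Gita's issue.
Ione's share (1,152,000) is divided into 2 shares of 576,000: Hamish and Nell each take 576,000.
Vidar's share (1,152,000) is divided into 3 shares of 384,000: Eamon, Sibyl, and Valentina each take 384,000.
Gita's share (1,152,000) is divided into 4 shares of 288,000: Hanna, Jakob, Leilani, and Harun each take 288,000.

Isolde: 1,152,000; Winona: 1,152,000; Hamish: 576,000; Nell: 576,000; Eamon: 384,000; Sibyl: 384,000; Valentina: 384,000; Hanna: 288,000; Jakob: 288,000; Leilani: 288,000; Harun: 288,000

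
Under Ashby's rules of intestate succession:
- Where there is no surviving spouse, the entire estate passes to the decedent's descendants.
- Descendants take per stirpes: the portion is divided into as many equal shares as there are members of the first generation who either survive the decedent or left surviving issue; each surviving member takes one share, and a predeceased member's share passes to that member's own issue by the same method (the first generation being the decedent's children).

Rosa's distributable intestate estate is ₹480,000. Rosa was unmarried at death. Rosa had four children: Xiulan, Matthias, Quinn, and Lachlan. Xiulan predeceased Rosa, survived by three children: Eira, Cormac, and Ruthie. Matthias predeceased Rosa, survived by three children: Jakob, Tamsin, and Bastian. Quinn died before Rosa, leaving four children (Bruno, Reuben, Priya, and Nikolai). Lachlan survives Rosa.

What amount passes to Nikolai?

Nikolai receives ₹30,000.

The entire ₹480,000 passes to the descendants.
That amount (₹480,000) is divided into 4 shares of ₹120,000: Lachlan takes ₹120,000; Xiulan's ₹120,000 share passes to Xiulan's issue; Matthias's ₹120,000 share passes to Matthias's issue; Quinn's ₹120,000 share passes to Quinn's issue.
Xiulan's share (₹120,000) is divided into 3 shares of ₹40,000: Eira, Cormac, and Ruthie each take ₹40,000.
Matthias's share (₹120,000) is divided into 3 shares of ₹40,000: Jakob, Tamsin, and Bastian each take ₹40,000.
Quinn's share (₹120,000) is divided into 4 shares of ₹30,000: Bruno, Reuben, Priya, and Nikolai each take ₹30,000.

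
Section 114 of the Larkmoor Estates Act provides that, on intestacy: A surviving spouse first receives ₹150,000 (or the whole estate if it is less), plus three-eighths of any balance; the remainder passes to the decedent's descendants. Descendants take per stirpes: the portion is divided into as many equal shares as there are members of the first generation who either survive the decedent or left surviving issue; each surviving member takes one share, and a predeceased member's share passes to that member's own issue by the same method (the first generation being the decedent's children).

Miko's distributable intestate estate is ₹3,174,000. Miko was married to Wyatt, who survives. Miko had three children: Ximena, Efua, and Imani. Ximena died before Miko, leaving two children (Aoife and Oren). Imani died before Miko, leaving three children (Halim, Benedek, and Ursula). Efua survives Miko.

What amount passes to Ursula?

Ursula receives ₹210,000.

Wyatt first takes ₹150,000, leaving a balance of ₹3,024,000. Wyatt then takes three-eighths of the balance (₹1,134,000), for a total of ₹1,284,000. The remaining ₹1,890,000 passes to the descendants.
The descendants' portion (₹1,890,000) is divided into 3 shares of ₹630,000: Efua takes ₹630,000; Ximena's ₹630,000 share passes to Ximena's issue; Imani's ₹630,000 share passes to Imani's issue.
Ximena's share (₹630,000) is divided into 2 shares of ₹315,000: Aoife and Oren each take ₹315,000.
Imani's share (₹630,000) is divided into 3 shares of ₹210,000: Halim, Benedek, and Ursula each take ₹210,000.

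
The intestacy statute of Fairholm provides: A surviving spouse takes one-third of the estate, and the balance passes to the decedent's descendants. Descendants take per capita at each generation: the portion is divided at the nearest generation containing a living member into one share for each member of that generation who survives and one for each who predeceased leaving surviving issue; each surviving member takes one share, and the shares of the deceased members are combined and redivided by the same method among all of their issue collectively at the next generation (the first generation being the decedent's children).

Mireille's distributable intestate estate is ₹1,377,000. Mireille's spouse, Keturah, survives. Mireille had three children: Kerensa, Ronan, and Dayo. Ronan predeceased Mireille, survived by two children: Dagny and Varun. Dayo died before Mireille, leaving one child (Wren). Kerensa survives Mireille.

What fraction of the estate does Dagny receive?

Dagny receives 4/27 of the estate.

Keturah takes one-third of ₹1,377,000 = ₹459,000. The remaining ₹918,000 passes to the descendants.
The descendants' portion (₹918,000) is divided at the children's generation into 3 shares of ₹306,000. Kerensa takes ₹306,000. The 2 shares of the deceased (Ronan and Dayo) are combined into a pool of ₹612,000.
That pool (₹612,000) is divided at the grandchildren's generation equally among Dagny, Varun, and Wren: ₹204,000 each.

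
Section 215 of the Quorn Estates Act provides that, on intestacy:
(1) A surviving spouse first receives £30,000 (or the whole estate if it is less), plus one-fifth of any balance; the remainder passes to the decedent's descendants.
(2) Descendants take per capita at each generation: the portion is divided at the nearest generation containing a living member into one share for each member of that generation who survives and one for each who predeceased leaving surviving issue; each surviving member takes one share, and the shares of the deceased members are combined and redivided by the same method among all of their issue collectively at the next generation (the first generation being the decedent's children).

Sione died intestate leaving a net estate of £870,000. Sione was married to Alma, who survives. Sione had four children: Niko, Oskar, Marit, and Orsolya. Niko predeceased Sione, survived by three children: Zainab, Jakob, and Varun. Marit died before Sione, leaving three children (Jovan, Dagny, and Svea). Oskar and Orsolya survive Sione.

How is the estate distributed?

Alma: £198,000; Zainab: £56,000; Jakob: £56,000; Varun: £56,000; Oskar: £168,000; Jovan: £56,000; Dagny: £56,000; Svea: £56,000; Orsolya: £168,000

Alma first takes £30,000, leaving a balance of £840,000. Alma then takes one-fifth of the balance (£168,000), for a total of £198,000. The remaining £672,000 passes to the descendants.
The descendants' portion (£672,000) is divided at the children's generation into 4 shares of £168,000. Oskar and Orsolya each take £168,000. The 2 shares of the deceased (Niko and Marit) are combined into a pool of £336,000.
That pool (£336,000) is divided at the grandchildren's generation equally among Zainab, Jakob, Varun, Jovan, Dagny, and Svea: £56,000 each.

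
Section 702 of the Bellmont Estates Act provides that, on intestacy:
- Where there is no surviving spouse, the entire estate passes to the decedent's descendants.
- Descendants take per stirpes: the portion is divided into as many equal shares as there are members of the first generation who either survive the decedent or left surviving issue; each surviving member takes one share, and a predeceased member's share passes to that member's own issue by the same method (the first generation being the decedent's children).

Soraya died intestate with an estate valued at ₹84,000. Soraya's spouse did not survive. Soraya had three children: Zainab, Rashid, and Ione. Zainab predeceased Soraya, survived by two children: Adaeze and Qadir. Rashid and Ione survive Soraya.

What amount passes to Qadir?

Qadir receives ₹14,000.

The entire ₹84,000 passes to the descendants.
That amount (₹84,000) is divided into 3 shares of ₹28,000: Rashid and Ione each take ₹28,000; Zainab's ₹28,000 share passes to Zainab's issue.
Zainab's share (₹28,000) is divided into 2 shares of ₹14,000: Adaeze and Qadir each take ₹14,000.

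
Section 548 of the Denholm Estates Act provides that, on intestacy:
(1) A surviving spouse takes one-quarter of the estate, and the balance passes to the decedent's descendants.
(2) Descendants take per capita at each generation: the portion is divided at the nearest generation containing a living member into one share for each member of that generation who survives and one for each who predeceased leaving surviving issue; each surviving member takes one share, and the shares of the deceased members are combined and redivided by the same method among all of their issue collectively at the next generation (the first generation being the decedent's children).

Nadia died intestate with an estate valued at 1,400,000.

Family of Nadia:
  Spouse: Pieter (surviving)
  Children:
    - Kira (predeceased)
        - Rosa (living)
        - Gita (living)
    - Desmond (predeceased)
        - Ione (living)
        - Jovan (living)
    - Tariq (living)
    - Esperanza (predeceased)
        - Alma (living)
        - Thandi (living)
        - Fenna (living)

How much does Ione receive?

Pieter takes one-quarter of 1,400,000 = 350,000. The remaining 1,050,000 passes to the descendants.
The descendants' portion (1,050,000) is divided at the children's generation into 4 shares of 262,500. Tariq takes 262,500. The 3 shares of the deceased (Kira, Desmond, and Esperanza) are combined into a pool of 787,500.
That pool (787,500) is divided at the grandchildren's generation equally among Rosa, Gita, Ione, Jovan, Alma, Thandi, and Fenna: 112,500 each.

Ione receives 112,500.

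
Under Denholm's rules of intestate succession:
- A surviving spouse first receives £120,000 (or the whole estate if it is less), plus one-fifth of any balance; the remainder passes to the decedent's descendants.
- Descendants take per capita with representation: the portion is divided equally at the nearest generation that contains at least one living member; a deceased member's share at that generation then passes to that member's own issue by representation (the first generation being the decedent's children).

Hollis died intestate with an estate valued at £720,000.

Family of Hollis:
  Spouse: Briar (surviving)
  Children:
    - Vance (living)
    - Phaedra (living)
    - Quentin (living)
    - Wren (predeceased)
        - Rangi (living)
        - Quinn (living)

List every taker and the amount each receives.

Briar: £240,000; Vance: £120,000; Phaedra: £120,000; Quentin: £120,000; Rangi: £60,000; Quinn: £60,000

Briar first takes £120,000, leaving a balance of £600,000. Briar then takes one-fifth of the balance (£120,000), for a total of £240,000. The remaining £480,000 passes to the descendants.
The descendants' portion (£480,000) is divided into 4 shares of £120,000: Vance, Phaedra, and Quentin each take £120,000; Wren's £120,000 share passes to Wren's issue.
Wren's share (£120,000) is divided into 2 shares of £60,000: Rangi and Quinn each take £60,000.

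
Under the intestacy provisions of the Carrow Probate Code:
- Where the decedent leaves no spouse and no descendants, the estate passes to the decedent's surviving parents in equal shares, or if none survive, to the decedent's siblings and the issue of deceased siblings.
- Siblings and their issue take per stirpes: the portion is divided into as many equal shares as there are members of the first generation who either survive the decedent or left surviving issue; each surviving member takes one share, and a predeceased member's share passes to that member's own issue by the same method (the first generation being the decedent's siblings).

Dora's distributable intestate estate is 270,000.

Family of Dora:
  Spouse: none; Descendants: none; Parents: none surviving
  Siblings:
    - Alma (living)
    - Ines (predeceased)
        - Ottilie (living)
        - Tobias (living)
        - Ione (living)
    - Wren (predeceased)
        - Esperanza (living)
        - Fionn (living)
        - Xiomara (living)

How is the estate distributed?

The entire 270,000 passes to the siblings and their issue.
That amount (270,000) is divided into 3 shares of 90,000: Alma takes 90,000; Ines's 90,000 share passes to Ines's issue; Wren's 90,000 share passes to Wren's issue.
Ines's share (90,000) is divided into 3 shares of 30,000: Ottilie, Tobias, and Ione each take 30,000.
Wren's share (90,000) is divided into 3 shares of 30,000: Esperanza, Fionn, and Xiomara each take 30,000.

Alma: 90,000; Ottilie: 30,000; Tobias: 30,000; Ione: 30,000; Esperanza: 30,000; Fionn: 30,000; Xiomara: 30,000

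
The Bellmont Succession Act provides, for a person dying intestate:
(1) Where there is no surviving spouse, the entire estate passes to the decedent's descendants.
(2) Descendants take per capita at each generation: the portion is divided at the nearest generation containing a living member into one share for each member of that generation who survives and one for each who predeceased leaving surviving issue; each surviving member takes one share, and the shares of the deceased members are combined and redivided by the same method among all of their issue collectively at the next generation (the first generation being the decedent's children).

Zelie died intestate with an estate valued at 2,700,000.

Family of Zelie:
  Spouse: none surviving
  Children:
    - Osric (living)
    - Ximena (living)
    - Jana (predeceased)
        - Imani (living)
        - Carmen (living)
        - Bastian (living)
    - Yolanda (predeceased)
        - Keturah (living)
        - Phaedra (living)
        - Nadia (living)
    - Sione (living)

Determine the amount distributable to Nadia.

Nadia receives 180,000.

The entire 2,700,000 passes to the descendants.
That amount (2,700,000) is divided at the children's generation into 5 shares of 540,000. Osric, Ximena, and Sione each take 540,000. The 2 shares of the deceased (Jana and Yolanda) are combined into a pool of 1,080,000.
That pool (1,080,000) is divided at the grandchildren's generation equally among Imani, Carmen, Bastian, Keturah, Phaedra, and Nadia: 180,000 each.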